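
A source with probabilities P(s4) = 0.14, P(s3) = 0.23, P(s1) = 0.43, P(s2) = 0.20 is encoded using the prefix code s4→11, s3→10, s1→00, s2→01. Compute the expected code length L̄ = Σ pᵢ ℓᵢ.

2 bits/symbol

L̄ = Σ pᵢ·ℓᵢ = 0.14·2 + 0.23·2 + 0.43·2 + 0.20·2 = 2 bits/symbol.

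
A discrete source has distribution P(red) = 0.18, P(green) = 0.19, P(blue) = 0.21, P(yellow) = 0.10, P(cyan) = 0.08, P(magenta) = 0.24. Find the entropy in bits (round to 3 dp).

2.491 bits

H = −Σ pᵢ log₂ pᵢ.
−0.18·log₂(0.18) = 0.4453
−0.19·log₂(0.19) = 0.4552
−0.21·log₂(0.21) = 0.4728
−0.10·log₂(0.10) = 0.3322
−0.08·log₂(0.08) = 0.2915
−0.24·log₂(0.24) = 0.4941
Sum ≈ 2.4912 → 2.491 bits.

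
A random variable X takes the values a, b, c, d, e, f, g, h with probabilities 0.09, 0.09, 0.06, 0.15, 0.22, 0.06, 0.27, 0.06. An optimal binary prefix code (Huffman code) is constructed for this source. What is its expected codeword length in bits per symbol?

2.78 bits/symbol

Repeatedly combine the two least-probable nodes; the expected code length is the sum of the merged weights.
merge 3/50 + 3/50 → 3/25
merge 3/50 + 9/100 → 3/20
merge 9/100 + 3/25 → 21/100
merge 3/20 + 3/20 → 3/10
merge 21/100 + 11/50 → 43/100
merge 27/100 + 3/10 → 57/100
merge 43/100 + 57/100 → 1
L = 3/25 + 3/20 + 21/100 + 3/10 + 43/100 + 57/100 + 1 = 139/50 = 2.78 bits/symbol.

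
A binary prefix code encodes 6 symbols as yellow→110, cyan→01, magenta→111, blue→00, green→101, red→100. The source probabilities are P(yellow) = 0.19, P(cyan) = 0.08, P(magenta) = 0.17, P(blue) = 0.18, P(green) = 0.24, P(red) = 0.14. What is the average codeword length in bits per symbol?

2.74 bits/symbol

L̄ = Σ pᵢ·ℓᵢ = 0.19·3 + 0.08·2 + 0.17·3 + 0.18·2 + 0.24·3 + 0.14·3 = 2.74 bits/symbol.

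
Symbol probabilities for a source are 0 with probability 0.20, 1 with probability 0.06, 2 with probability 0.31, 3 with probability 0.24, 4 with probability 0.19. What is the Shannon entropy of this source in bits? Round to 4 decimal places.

2.1811 bits

H = −Σ pᵢ log₂ pᵢ.
−0.20·log₂(0.20) = 0.4644
−0.06·log₂(0.06) = 0.2435
−0.31·log₂(0.31) = 0.5238
−0.24·log₂(0.24) = 0.4941
−0.19·log₂(0.19) = 0.4552
Sum ≈ 2.1811 → 2.1811 bits.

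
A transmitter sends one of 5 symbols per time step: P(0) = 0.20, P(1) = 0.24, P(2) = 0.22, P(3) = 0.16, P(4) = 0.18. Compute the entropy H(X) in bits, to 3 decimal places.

H = −Σ pᵢ log₂ pᵢ.
−0.20·log₂(0.20) = 0.4644
−0.24·log₂(0.24) = 0.4941
−0.22·log₂(0.22) = 0.4806
−0.16·log₂(0.16) = 0.4230
−0.18·log₂(0.18) = 0.4453
Sum ≈ 2.3074 → 2.307 bits.

2.307 bits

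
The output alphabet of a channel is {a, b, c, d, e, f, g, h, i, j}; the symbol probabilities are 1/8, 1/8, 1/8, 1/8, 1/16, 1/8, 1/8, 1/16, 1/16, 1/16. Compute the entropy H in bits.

Each probability is a power of 1/2, so log₂(1/p) is an integer.
H = Σ p·log₂(1/p) = 1/8·3 + 1/8·3 + 1/8·3 + 1/8·3 + 1/16·4 + 1/8·3 + 1/8·3 + 1/16·4 + 1/16·4 + 1/16·4 = 3.25 bits.

3.25 bits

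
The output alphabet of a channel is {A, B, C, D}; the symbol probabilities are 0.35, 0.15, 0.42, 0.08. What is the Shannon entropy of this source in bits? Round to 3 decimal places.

H = −Σ pᵢ log₂ pᵢ.
−0.35·log₂(0.35) = 0.5301
−0.15·log₂(0.15) = 0.4105
−0.42·log₂(0.42) = 0.5256
−0.08·log₂(0.08) = 0.2915
Sum ≈ 1.7578 → 1.758 bits.

1.758 bits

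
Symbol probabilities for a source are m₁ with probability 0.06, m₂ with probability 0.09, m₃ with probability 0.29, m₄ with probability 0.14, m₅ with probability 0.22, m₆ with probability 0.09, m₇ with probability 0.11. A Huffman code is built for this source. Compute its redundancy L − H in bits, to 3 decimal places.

0.025 bits

Entropy H = −Σ p log₂ p ≈ 2.6147 bits.
Huffman merges: 3/50+9/100→3/20; 9/100+11/100→1/5; 7/50+3/20→29/100; 1/5+11/50→21/50; 29/100+29/100→29/50; 21/50+29/50→1. L = 66/25 ≈ 2.6400.
L − H = 2.6400 − 2.6147 = 0.025 bits.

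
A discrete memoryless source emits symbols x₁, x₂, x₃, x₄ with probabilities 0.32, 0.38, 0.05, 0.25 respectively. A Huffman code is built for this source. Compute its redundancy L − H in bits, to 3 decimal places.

0.147 bits

Entropy H = −Σ p log₂ p ≈ 1.7726 bits.
Huffman merges: 1/20+1/4→3/10; 3/10+8/25→31/50; 19/50+31/50→1. L = 48/25 ≈ 1.9200.
L − H = 1.9200 − 1.7726 = 0.147 bits.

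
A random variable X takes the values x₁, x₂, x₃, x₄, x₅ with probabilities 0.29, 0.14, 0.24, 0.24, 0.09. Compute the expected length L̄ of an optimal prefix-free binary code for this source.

2.23 bits/symbol

Repeatedly combine the two least-probable nodes; the expected code length is the sum of the merged weights.
merge 9/100 + 7/50 → 23/100
merge 23/100 + 6/25 → 47/100
merge 6/25 + 29/100 → 53/100
merge 47/100 + 53/100 → 1
L = 23/100 + 47/100 + 53/100 + 1 = 223/100 = 2.23 bits/symbol.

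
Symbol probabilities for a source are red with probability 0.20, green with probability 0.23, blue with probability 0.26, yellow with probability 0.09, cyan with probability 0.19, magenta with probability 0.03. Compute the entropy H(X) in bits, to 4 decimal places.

H = −Σ pᵢ log₂ pᵢ.
−0.20·log₂(0.20) = 0.4644
−0.23·log₂(0.23) = 0.4877
−0.26·log₂(0.26) = 0.5053
−0.09·log₂(0.09) = 0.3127
−0.19·log₂(0.19) = 0.4552
−0.03·log₂(0.03) = 0.1518
Sum ≈ 2.3770 → 2.3770 bits.

2.3770 bits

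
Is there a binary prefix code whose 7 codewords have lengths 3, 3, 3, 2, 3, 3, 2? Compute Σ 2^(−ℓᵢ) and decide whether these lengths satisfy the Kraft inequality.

With common denominator 2^3 = 8: Σ 2^(−ℓᵢ) = 1/8 + 1/8 + 1/8 + 2/8 + 1/8 + 1/8 + 2/8 = 9/8 = 1.125.
Kraft's inequality requires Σ ≤ 1; here Σ = 1.125 > 1, so no such prefix code exists.

1.125; no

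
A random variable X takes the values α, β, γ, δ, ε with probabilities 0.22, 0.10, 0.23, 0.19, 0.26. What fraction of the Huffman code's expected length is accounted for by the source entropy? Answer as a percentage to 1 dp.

98.7%

Entropy H = −Σ p log₂ p ≈ 2.2609 bits.
Huffman merges: 1/10+19/100→29/100; 11/50+23/100→9/20; 13/50+29/100→11/20; 9/20+11/20→1. L = 229/100 ≈ 2.2900.
Efficiency = H/L = 2.2609/2.2900 = 98.7%.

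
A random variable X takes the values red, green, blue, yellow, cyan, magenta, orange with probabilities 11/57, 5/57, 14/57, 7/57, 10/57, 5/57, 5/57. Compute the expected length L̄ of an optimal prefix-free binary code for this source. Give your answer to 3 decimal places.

Repeatedly combine the two least-probable nodes; the expected code length is the sum of the merged weights.
merge 5/57 + 5/57 → 10/57
merge 5/57 + 7/57 → 4/19
merge 10/57 + 10/57 → 20/57
merge 11/57 + 4/19 → 23/57
merge 14/57 + 20/57 → 34/57
merge 23/57 + 34/57 → 1
L = 10/57 + 4/19 + 20/57 + 23/57 + 34/57 + 1 = 52/19 ≈ 2.737 bits/symbol.

2.737 bits/symbol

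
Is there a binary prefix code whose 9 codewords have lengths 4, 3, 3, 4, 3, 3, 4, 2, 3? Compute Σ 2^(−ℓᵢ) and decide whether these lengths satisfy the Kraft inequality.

1.0625; no

With common denominator 2^4 = 16: Σ 2^(−ℓᵢ) = 1/16 + 2/16 + 2/16 + 1/16 + 2/16 + 2/16 + 1/16 + 4/16 + 2/16 = 17/16 = 1.0625.
Kraft's inequality requires Σ ≤ 1; here Σ = 1.0625 > 1, so no such prefix code exists.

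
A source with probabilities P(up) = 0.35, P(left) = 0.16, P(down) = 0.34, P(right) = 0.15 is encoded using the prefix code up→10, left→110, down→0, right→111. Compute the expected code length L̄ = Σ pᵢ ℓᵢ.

1.97 bits/symbol

L̄ = Σ pᵢ·ℓᵢ = 0.35·2 + 0.16·3 + 0.34·1 + 0.15·3 = 1.97 bits/symbol.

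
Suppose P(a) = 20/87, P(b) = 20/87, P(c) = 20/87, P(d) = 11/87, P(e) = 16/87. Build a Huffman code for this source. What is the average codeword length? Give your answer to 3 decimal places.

Repeatedly combine the two least-probable nodes; the expected code length is the sum of the merged weights.
merge 11/87 + 16/87 → 9/29
merge 20/87 + 20/87 → 40/87
merge 20/87 + 9/29 → 47/87
merge 40/87 + 47/87 → 1
L = 9/29 + 40/87 + 47/87 + 1 = 67/29 ≈ 2.310 bits/symbol.

2.310 bits/symbol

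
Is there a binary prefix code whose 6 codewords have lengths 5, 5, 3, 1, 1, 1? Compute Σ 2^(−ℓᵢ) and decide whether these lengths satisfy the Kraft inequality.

1.6875; no

With common denominator 2^5 = 32: Σ 2^(−ℓᵢ) = 1/32 + 1/32 + 4/32 + 16/32 + 16/32 + 16/32 = 54/32 = 1.6875.
Kraft's inequality requires Σ ≤ 1; here Σ = 1.6875 > 1, so no such prefix code exists.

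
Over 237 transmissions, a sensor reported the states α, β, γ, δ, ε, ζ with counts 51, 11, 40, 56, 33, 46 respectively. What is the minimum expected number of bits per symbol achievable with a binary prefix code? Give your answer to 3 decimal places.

2.540 bits/symbol

Probabilities are the counts divided by 237.
Repeatedly combine the two least-probable nodes; the expected code length is the sum of the merged weights.
merge 11/237 + 11/79 → 44/237
merge 40/237 + 44/237 → 28/79
merge 46/237 + 17/79 → 97/237
merge 56/237 + 28/79 → 140/237
merge 97/237 + 140/237 → 1
L = 44/237 + 28/79 + 97/237 + 140/237 + 1 = 602/237 ≈ 2.540 bits/symbol.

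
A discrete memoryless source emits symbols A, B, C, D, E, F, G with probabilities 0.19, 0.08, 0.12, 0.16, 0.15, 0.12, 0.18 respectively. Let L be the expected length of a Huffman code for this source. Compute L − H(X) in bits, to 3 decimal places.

0.050 bits

Entropy H = −Σ p log₂ p ≈ 2.7597 bits.
Huffman merges: 2/25+3/25→1/5; 3/25+3/20→27/100; 4/25+9/50→17/50; 19/100+1/5→39/100; 27/100+17/50→61/100; 39/100+61/100→1. L = 281/100 ≈ 2.8100.
L − H = 2.8100 − 2.7597 = 0.050 bits.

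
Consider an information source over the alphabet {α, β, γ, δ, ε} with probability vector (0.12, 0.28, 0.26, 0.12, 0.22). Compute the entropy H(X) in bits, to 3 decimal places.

2.234 bits

H = −Σ pᵢ log₂ pᵢ.
−0.12·log₂(0.12) = 0.3671
−0.28·log₂(0.28) = 0.5142
−0.26·log₂(0.26) = 0.5053
−0.12·log₂(0.12) = 0.3671
−0.22·log₂(0.22) = 0.4806
Sum ≈ 2.2342 → 2.234 bits.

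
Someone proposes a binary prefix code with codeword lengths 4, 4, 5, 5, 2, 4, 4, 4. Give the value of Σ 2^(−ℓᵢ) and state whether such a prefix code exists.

With common denominator 2^5 = 32: Σ 2^(−ℓᵢ) = 2/32 + 2/32 + 1/32 + 1/32 + 8/32 + 2/32 + 2/32 + 2/32 = 20/32 = 0.625.
Kraft's inequality requires Σ ≤ 1; here Σ = 0.625 ≤ 1, so such a prefix code exists.

0.625; yes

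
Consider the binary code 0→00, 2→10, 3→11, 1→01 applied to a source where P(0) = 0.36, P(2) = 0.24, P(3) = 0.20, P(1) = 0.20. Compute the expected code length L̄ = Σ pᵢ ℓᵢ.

2 bits/symbol

L̄ = Σ pᵢ·ℓᵢ = 0.36·2 + 0.24·2 + 0.20·2 + 0.20·2 = 2 bits/symbol.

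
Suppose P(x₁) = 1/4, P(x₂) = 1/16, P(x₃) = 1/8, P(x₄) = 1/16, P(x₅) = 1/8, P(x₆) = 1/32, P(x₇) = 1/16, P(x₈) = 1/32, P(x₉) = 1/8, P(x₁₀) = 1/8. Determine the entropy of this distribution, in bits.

Each probability is a power of 1/2, so log₂(1/p) is an integer.
H = Σ p·log₂(1/p) = 1/4·2 + 1/16·4 + 1/8·3 + 1/16·4 + 1/8·3 + 1/32·5 + 1/16·4 + 1/32·5 + 1/8·3 + 1/8·3 = 3.0625 bits.

3.0625 bits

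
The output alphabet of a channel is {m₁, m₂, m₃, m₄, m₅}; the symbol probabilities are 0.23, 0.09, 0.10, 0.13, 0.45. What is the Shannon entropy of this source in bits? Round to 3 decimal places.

H = −Σ pᵢ log₂ pᵢ.
−0.23·log₂(0.23) = 0.4877
−0.09·log₂(0.09) = 0.3127
−0.10·log₂(0.10) = 0.3322
−0.13·log₂(0.13) = 0.3826
−0.45·log₂(0.45) = 0.5184
Sum ≈ 2.0336 → 2.034 bits.

2.034 bits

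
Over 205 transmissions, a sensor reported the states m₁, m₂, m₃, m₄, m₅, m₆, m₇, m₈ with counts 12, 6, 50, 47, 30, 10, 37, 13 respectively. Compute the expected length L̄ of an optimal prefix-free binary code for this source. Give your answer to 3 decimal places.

2.727 bits/symbol

Probabilities are the counts divided by 205.
Repeatedly combine the two least-probable nodes; the expected code length is the sum of the merged weights.
merge 6/205 + 2/41 → 16/205
merge 12/205 + 13/205 → 5/41
merge 16/205 + 5/41 → 1/5
merge 6/41 + 37/205 → 67/205
merge 1/5 + 47/205 → 88/205
merge 10/41 + 67/205 → 117/205
merge 88/205 + 117/205 → 1
L = 16/205 + 5/41 + 1/5 + 67/205 + 88/205 + 117/205 + 1 = 559/205 ≈ 2.727 bits/symbol.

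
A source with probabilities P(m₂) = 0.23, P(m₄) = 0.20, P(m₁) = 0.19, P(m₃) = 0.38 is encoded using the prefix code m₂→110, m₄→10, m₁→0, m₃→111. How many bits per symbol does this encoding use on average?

2.42 bits/symbol

L̄ = Σ pᵢ·ℓᵢ = 0.23·3 + 0.20·2 + 0.19·1 + 0.38·3 = 2.42 bits/symbol.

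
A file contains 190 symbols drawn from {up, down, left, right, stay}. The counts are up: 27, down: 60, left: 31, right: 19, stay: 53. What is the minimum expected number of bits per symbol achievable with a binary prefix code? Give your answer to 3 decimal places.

Probabilities are the counts divided by 190.
Repeatedly combine the two least-probable nodes; the expected code length is the sum of the merged weights.
merge 1/10 + 27/190 → 23/95
merge 31/190 + 23/95 → 77/190
merge 53/190 + 6/19 → 113/190
merge 77/190 + 113/190 → 1
L = 23/95 + 77/190 + 113/190 + 1 = 213/95 ≈ 2.242 bits/symbol.

2.242 bits/symbol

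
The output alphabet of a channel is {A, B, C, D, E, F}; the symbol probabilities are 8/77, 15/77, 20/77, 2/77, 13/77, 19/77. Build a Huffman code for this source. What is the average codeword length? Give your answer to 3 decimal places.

Repeatedly combine the two least-probable nodes; the expected code length is the sum of the merged weights.
merge 2/77 + 8/77 → 10/77
merge 10/77 + 13/77 → 23/77
merge 15/77 + 19/77 → 34/77
merge 20/77 + 23/77 → 43/77
merge 34/77 + 43/77 → 1
L = 10/77 + 23/77 + 34/77 + 43/77 + 1 = 17/7 ≈ 2.429 bits/symbol.

2.429 bits/symbol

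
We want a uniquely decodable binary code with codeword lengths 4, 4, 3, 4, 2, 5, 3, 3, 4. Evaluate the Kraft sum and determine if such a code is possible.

0.90625; yes

With common denominator 2^5 = 32: Σ 2^(−ℓᵢ) = 2/32 + 2/32 + 4/32 + 2/32 + 8/32 + 1/32 + 4/32 + 4/32 + 2/32 = 29/32 = 0.90625.
Kraft's inequality requires Σ ≤ 1; here Σ = 0.90625 ≤ 1, so such a prefix code exists.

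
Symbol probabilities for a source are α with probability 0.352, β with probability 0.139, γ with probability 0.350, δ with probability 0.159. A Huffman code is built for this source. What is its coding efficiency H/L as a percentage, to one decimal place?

96.5%

Entropy H = −Σ p log₂ p ≈ 1.8779 bits.
Huffman merges: 139/1000+159/1000→149/500; 149/500+7/20→81/125; 44/125+81/125→1. L = 973/500 ≈ 1.9460.
Efficiency = H/L = 1.8779/1.9460 = 96.5%.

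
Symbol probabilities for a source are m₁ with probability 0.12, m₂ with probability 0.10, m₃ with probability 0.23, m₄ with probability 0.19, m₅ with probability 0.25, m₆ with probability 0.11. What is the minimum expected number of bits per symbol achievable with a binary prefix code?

2.52 bits/symbol

Repeatedly combine the two least-probable nodes; the expected code length is the sum of the merged weights.
merge 1/10 + 11/100 → 21/100
merge 3/25 + 19/100 → 31/100
merge 21/100 + 23/100 → 11/25
merge 1/4 + 31/100 → 14/25
merge 11/25 + 14/25 → 1
L = 21/100 + 31/100 + 11/25 + 14/25 + 1 = 63/25 = 2.52 bits/symbol.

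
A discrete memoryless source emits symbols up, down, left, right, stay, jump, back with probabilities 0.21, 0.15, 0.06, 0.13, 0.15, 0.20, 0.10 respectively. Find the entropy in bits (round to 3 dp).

H = −Σ pᵢ log₂ pᵢ.
−0.21·log₂(0.21) = 0.4728
−0.15·log₂(0.15) = 0.4105
−0.06·log₂(0.06) = 0.2435
−0.13·log₂(0.13) = 0.3826
−0.15·log₂(0.15) = 0.4105
−0.20·log₂(0.20) = 0.4644
−0.10·log₂(0.10) = 0.3322
Sum ≈ 2.7167 → 2.717 bits.

2.717 bits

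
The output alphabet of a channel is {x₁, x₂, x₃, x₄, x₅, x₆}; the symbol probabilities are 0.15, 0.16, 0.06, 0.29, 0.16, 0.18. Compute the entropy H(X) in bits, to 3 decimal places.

2.463 bits

H = −Σ pᵢ log₂ pᵢ.
−0.15·log₂(0.15) = 0.4105
−0.16·log₂(0.16) = 0.4230
−0.06·log₂(0.06) = 0.2435
−0.29·log₂(0.29) = 0.5179
−0.16·log₂(0.16) = 0.4230
−0.18·log₂(0.18) = 0.4453
Sum ≈ 2.4633 → 2.463 bits.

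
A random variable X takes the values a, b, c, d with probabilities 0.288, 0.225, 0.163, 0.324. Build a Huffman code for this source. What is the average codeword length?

Repeatedly combine the two least-probable nodes; the expected code length is the sum of the merged weights.
merge 163/1000 + 9/40 → 97/250
merge 36/125 + 81/250 → 153/250
merge 97/250 + 153/250 → 1
L = 97/250 + 153/250 + 1 = 2 bits/symbol.

2 bits/symbol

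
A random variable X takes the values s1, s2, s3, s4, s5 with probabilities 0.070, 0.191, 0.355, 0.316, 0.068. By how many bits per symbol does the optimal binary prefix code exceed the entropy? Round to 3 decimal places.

Entropy H = −Σ p log₂ p ≈ 2.0441 bits.
Huffman merges: 17/250+7/100→69/500; 69/500+191/1000→329/1000; 79/250+329/1000→129/200; 71/200+129/200→1. L = 264/125 ≈ 2.1120.
L − H = 2.1120 − 2.0441 = 0.068 bits.

0.068 bits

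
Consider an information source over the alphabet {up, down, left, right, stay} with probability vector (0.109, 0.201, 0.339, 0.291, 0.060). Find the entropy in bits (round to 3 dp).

2.105 bits

H = −Σ pᵢ log₂ pᵢ.
−0.109·log₂(0.109) = 0.3485
−0.201·log₂(0.201) = 0.4653
−0.339·log₂(0.339) = 0.5291
−0.291·log₂(0.291) = 0.5182
−0.060·log₂(0.060) = 0.2435
Sum ≈ 2.1046 → 2.105 bits.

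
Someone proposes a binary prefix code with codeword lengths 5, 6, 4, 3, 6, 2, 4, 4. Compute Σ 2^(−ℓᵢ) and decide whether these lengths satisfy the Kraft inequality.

With common denominator 2^6 = 64: Σ 2^(−ℓᵢ) = 2/64 + 1/64 + 4/64 + 8/64 + 1/64 + 16/64 + 4/64 + 4/64 = 40/64 = 0.625.
Kraft's inequality requires Σ ≤ 1; here Σ = 0.625 ≤ 1, so such a prefix code exists.

0.625; yes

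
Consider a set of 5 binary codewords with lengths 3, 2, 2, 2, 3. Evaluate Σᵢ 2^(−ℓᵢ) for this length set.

With common denominator 2^3 = 8: Σ 2^(−ℓᵢ) = 1/8 + 2/8 + 2/8 + 2/8 + 1/8 = 8/8 = 1.

1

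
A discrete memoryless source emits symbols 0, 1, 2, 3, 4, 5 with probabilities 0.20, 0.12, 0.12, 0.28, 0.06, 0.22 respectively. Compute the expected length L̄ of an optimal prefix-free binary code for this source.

2.48 bits/symbol

Repeatedly combine the two least-probable nodes; the expected code length is the sum of the merged weights.
merge 3/50 + 3/25 → 9/50
merge 3/25 + 9/50 → 3/10
merge 1/5 + 11/50 → 21/50
merge 7/25 + 3/10 → 29/50
merge 21/50 + 29/50 → 1
L = 9/50 + 3/10 + 21/50 + 29/50 + 1 = 62/25 = 2.48 bits/symbol.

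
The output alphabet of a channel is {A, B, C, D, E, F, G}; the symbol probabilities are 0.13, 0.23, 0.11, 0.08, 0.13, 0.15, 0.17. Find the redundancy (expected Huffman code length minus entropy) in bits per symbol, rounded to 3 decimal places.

Entropy H = −Σ p log₂ p ≈ 2.7399 bits.
Huffman merges: 2/25+11/100→19/100; 13/100+13/100→13/50; 3/20+17/100→8/25; 19/100+23/100→21/50; 13/50+8/25→29/50; 21/50+29/50→1. L = 277/100 ≈ 2.7700.
L − H = 2.7700 − 2.7399 = 0.030 bits.

0.030 bits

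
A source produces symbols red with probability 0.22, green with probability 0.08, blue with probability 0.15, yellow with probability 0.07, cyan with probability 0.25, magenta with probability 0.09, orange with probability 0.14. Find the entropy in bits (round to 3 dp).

2.661 bits

H = −Σ pᵢ log₂ pᵢ.
−0.22·log₂(0.22) = 0.4806
−0.08·log₂(0.08) = 0.2915
−0.15·log₂(0.15) = 0.4105
−0.07·log₂(0.07) = 0.2686
−0.25·log₂(0.25) = 0.5000
−0.09·log₂(0.09) = 0.3127
−0.14·log₂(0.14) = 0.3971
Sum ≈ 2.6609 → 2.661 bits.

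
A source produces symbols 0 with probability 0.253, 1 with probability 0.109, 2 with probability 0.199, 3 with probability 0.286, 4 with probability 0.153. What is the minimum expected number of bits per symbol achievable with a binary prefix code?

Repeatedly combine the two least-probable nodes; the expected code length is the sum of the merged weights.
merge 109/1000 + 153/1000 → 131/500
merge 199/1000 + 253/1000 → 113/250
merge 131/500 + 143/500 → 137/250
merge 113/250 + 137/250 → 1
L = 131/500 + 113/250 + 137/250 + 1 = 1131/500 = 2.262 bits/symbol.

2.262 bits/symbol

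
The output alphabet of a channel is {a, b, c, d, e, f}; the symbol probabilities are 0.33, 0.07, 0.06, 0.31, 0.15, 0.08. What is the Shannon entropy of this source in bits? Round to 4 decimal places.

2.2658 bits

H = −Σ pᵢ log₂ pᵢ.
−0.33·log₂(0.33) = 0.5278
−0.07·log₂(0.07) = 0.2686
−0.06·log₂(0.06) = 0.2435
−0.31·log₂(0.31) = 0.5238
−0.15·log₂(0.15) = 0.4105
−0.08·log₂(0.08) = 0.2915
Sum ≈ 2.2658 → 2.2658 bits.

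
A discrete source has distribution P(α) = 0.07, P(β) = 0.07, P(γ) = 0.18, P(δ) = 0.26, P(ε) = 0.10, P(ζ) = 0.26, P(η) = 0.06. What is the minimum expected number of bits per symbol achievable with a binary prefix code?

2.6 bits/symbol

Repeatedly combine the two least-probable nodes; the expected code length is the sum of the merged weights.
merge 3/50 + 7/100 → 13/100
merge 7/100 + 1/10 → 17/100
merge 13/100 + 17/100 → 3/10
merge 9/50 + 13/50 → 11/25
merge 13/50 + 3/10 → 14/25
merge 11/25 + 14/25 → 1
L = 13/100 + 17/100 + 3/10 + 11/25 + 14/25 + 1 = 13/5 = 2.6 bits/symbol.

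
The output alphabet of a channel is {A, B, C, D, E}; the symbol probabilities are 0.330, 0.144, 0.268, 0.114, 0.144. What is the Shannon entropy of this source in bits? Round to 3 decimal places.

H = −Σ pᵢ log₂ pᵢ.
−0.330·log₂(0.330) = 0.5278
−0.144·log₂(0.144) = 0.4026
−0.268·log₂(0.268) = 0.5091
−0.114·log₂(0.114) = 0.3571
−0.144·log₂(0.144) = 0.4026
Sum ≈ 2.1993 → 2.199 bits.

2.199 bits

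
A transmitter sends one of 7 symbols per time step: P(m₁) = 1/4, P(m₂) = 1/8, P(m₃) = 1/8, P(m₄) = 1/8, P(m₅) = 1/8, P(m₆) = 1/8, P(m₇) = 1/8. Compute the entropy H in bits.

Each probability is a power of 1/2, so log₂(1/p) is an integer.
H = Σ p·log₂(1/p) = 1/4·2 + 1/8·3 + 1/8·3 + 1/8·3 + 1/8·3 + 1/8·3 + 1/8·3 = 2.75 bits.

2.75 bits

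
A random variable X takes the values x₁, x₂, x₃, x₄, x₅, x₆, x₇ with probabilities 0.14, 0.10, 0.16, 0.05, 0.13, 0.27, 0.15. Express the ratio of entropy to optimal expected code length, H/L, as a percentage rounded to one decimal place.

Entropy H = −Σ p log₂ p ≈ 2.6716 bits.
Huffman merges: 1/20+1/10→3/20; 13/100+7/50→27/100; 3/20+3/20→3/10; 4/25+27/100→43/100; 27/100+3/10→57/100; 43/100+57/100→1. L = 68/25 ≈ 2.7200.
Efficiency = H/L = 2.6716/2.7200 = 98.2%.

98.2%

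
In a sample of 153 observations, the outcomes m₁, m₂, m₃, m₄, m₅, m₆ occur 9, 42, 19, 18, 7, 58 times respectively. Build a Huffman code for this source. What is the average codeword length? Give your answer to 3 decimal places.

Probabilities are the counts divided by 153.
Repeatedly combine the two least-probable nodes; the expected code length is the sum of the merged weights.
merge 7/153 + 1/17 → 16/153
merge 16/153 + 2/17 → 2/9
merge 19/153 + 2/9 → 53/153
merge 14/51 + 53/153 → 95/153
merge 58/153 + 95/153 → 1
L = 16/153 + 2/9 + 53/153 + 95/153 + 1 = 39/17 ≈ 2.294 bits/symbol.

2.294 bits/symbol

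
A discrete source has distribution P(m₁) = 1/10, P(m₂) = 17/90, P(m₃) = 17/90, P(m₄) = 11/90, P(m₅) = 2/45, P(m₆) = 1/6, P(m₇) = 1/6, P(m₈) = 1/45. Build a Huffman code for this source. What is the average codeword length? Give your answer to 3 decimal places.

2.856 bits/symbol

Repeatedly combine the two least-probable nodes; the expected code length is the sum of the merged weights.
merge 1/45 + 2/45 → 1/15
merge 1/15 + 1/10 → 1/6
merge 11/90 + 1/6 → 13/45
merge 1/6 + 1/6 → 1/3
merge 17/90 + 17/90 → 17/45
merge 13/45 + 1/3 → 28/45
merge 17/45 + 28/45 → 1
L = 1/15 + 1/6 + 13/45 + 1/3 + 17/45 + 28/45 + 1 = 257/90 ≈ 2.856 bits/symbol.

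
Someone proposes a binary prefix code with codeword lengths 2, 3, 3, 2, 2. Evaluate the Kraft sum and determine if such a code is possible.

With common denominator 2^3 = 8: Σ 2^(−ℓᵢ) = 2/8 + 1/8 + 1/8 + 2/8 + 2/8 = 8/8 = 1.
Kraft's inequality requires Σ ≤ 1; here Σ = 1 ≤ 1, so such a prefix code exists.

1; yes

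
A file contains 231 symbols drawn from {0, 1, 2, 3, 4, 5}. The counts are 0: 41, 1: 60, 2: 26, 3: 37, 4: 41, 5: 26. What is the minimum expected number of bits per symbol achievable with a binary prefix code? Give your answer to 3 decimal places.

Probabilities are the counts divided by 231.
Repeatedly combine the two least-probable nodes; the expected code length is the sum of the merged weights.
merge 26/231 + 26/231 → 52/231
merge 37/231 + 41/231 → 26/77
merge 41/231 + 52/231 → 31/77
merge 20/77 + 26/77 → 46/77
merge 31/77 + 46/77 → 1
L = 52/231 + 26/77 + 31/77 + 46/77 + 1 = 592/231 ≈ 2.563 bits/symbol.

2.563 bits/symbol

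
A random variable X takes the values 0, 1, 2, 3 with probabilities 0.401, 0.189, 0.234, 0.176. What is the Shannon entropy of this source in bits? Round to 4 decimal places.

H = −Σ pᵢ log₂ pᵢ.
−0.401·log₂(0.401) = 0.5286
−0.189·log₂(0.189) = 0.4543
−0.234·log₂(0.234) = 0.4903
−0.176·log₂(0.176) = 0.4411
Sum ≈ 1.9144 → 1.9144 bits.

1.9144 bits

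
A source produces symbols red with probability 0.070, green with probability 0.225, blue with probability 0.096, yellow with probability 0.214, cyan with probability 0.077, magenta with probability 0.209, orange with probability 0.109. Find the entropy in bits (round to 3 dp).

H = −Σ pᵢ log₂ pᵢ.
−0.070·log₂(0.070) = 0.2686
−0.225·log₂(0.225) = 0.4842
−0.096·log₂(0.096) = 0.3246
−0.214·log₂(0.214) = 0.4760
−0.077·log₂(0.077) = 0.2848
−0.209·log₂(0.209) = 0.4720
−0.109·log₂(0.109) = 0.3485
Sum ≈ 2.6587 → 2.659 bits.

2.659 bits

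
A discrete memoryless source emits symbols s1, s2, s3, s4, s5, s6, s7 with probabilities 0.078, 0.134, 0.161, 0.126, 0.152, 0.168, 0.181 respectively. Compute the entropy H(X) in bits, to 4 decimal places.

H = −Σ pᵢ log₂ pᵢ.
−0.078·log₂(0.078) = 0.2871
−0.134·log₂(0.134) = 0.3886
−0.161·log₂(0.161) = 0.4242
−0.126·log₂(0.126) = 0.3766
−0.152·log₂(0.152) = 0.4131
−0.168·log₂(0.168) = 0.4323
−0.181·log₂(0.181) = 0.4463
Sum ≈ 2.7682 → 2.7682 bits.

2.7682 bits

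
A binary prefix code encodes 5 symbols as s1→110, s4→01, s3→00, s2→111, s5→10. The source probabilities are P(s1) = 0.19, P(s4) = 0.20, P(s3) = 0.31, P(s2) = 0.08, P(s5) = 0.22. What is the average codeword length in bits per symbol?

L̄ = Σ pᵢ·ℓᵢ = 0.19·3 + 0.20·2 + 0.31·2 + 0.08·3 + 0.22·2 = 2.27 bits/symbol.

2.27 bits/symbol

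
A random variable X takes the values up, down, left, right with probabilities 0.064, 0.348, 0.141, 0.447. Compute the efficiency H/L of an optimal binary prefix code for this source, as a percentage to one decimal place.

96.8%

Entropy H = −Σ p log₂ p ≈ 1.7015 bits.
Huffman merges: 8/125+141/1000→41/200; 41/200+87/250→553/1000; 447/1000+553/1000→1. L = 879/500 ≈ 1.7580.
Efficiency = H/L = 1.7015/1.7580 = 96.8%.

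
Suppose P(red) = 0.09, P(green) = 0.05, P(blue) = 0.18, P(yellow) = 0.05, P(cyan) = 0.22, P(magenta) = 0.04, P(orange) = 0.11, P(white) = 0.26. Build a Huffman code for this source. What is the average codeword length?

Repeatedly combine the two least-probable nodes; the expected code length is the sum of the merged weights.
merge 1/25 + 1/20 → 9/100
merge 1/20 + 9/100 → 7/50
merge 9/100 + 11/100 → 1/5
merge 7/50 + 9/50 → 8/25
merge 1/5 + 11/50 → 21/50
merge 13/50 + 8/25 → 29/50
merge 21/50 + 29/50 → 1
L = 9/100 + 7/50 + 1/5 + 8/25 + 21/50 + 29/50 + 1 = 11/4 = 2.75 bits/symbol.

2.75 bits/symbol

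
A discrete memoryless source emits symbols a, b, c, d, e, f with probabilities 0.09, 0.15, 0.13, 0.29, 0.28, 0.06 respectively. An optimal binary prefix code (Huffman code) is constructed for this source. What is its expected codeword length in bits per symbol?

2.43 bits/symbol

Repeatedly combine the two least-probable nodes; the expected code length is the sum of the merged weights.
merge 3/50 + 9/100 → 3/20
merge 13/100 + 3/20 → 7/25
merge 3/20 + 7/25 → 43/100
merge 7/25 + 29/100 → 57/100
merge 43/100 + 57/100 → 1
L = 3/20 + 7/25 + 43/100 + 57/100 + 1 = 243/100 = 2.43 bits/symbol.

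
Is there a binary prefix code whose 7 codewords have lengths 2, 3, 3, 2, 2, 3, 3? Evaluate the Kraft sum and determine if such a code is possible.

1.25; no

With common denominator 2^3 = 8: Σ 2^(−ℓᵢ) = 2/8 + 1/8 + 1/8 + 2/8 + 2/8 + 1/8 + 1/8 = 10/8 = 1.25.
Kraft's inequality requires Σ ≤ 1; here Σ = 1.25 > 1, so no such prefix code exists.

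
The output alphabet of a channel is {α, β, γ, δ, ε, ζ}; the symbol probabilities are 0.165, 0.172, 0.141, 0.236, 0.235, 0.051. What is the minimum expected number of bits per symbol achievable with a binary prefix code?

2.529 bits/symbol

Repeatedly combine the two least-probable nodes; the expected code length is the sum of the merged weights.
merge 51/1000 + 141/1000 → 24/125
merge 33/200 + 43/250 → 337/1000
merge 24/125 + 47/200 → 427/1000
merge 59/250 + 337/1000 → 573/1000
merge 427/1000 + 573/1000 → 1
L = 24/125 + 337/1000 + 427/1000 + 573/1000 + 1 = 2529/1000 = 2.529 bits/symbol.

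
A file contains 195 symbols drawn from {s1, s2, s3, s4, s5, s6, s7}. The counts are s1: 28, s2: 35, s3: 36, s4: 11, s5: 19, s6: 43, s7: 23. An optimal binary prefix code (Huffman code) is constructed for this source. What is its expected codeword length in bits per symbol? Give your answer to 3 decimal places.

2.749 bits/symbol

Probabilities are the counts divided by 195.
Repeatedly combine the two least-probable nodes; the expected code length is the sum of the merged weights.
merge 11/195 + 19/195 → 2/13
merge 23/195 + 28/195 → 17/65
merge 2/13 + 7/39 → 1/3
merge 12/65 + 43/195 → 79/195
merge 17/65 + 1/3 → 116/195
merge 79/195 + 116/195 → 1
L = 2/13 + 17/65 + 1/3 + 79/195 + 116/195 + 1 = 536/195 ≈ 2.749 bits/symbol.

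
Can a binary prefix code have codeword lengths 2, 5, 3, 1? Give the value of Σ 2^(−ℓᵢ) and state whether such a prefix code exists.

0.90625; yes

With common denominator 2^5 = 32: Σ 2^(−ℓᵢ) = 8/32 + 1/32 + 4/32 + 16/32 = 29/32 = 0.90625.
Kraft's inequality requires Σ ≤ 1; here Σ = 0.90625 ≤ 1, so such a prefix code exists.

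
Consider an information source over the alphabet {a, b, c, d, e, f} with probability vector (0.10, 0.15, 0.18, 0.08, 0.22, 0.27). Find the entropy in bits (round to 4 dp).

2.4701 bits

H = −Σ pᵢ log₂ pᵢ.
−0.10·log₂(0.10) = 0.3322
−0.15·log₂(0.15) = 0.4105
−0.18·log₂(0.18) = 0.4453
−0.08·log₂(0.08) = 0.2915
−0.22·log₂(0.22) = 0.4806
−0.27·log₂(0.27) = 0.5100
Sum ≈ 2.4701 → 2.4701 bits.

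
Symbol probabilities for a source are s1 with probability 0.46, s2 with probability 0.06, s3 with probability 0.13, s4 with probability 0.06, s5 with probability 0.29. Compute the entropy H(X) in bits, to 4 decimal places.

1.9030 bits

H = −Σ pᵢ log₂ pᵢ.
−0.46·log₂(0.46) = 0.5153
−0.06·log₂(0.06) = 0.2435
−0.13·log₂(0.13) = 0.3826
−0.06·log₂(0.06) = 0.2435
−0.29·log₂(0.29) = 0.5179
Sum ≈ 1.9030 → 1.9030 bits.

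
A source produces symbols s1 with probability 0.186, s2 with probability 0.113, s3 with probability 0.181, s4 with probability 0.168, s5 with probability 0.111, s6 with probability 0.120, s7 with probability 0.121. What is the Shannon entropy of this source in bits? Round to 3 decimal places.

H = −Σ pᵢ log₂ pᵢ.
−0.186·log₂(0.186) = 0.4514
−0.113·log₂(0.113) = 0.3555
−0.181·log₂(0.181) = 0.4463
−0.168·log₂(0.168) = 0.4323
−0.111·log₂(0.111) = 0.3520
−0.120·log₂(0.120) = 0.3671
−0.121·log₂(0.121) = 0.3687
Sum ≈ 2.7732 → 2.773 bits.

2.773 bits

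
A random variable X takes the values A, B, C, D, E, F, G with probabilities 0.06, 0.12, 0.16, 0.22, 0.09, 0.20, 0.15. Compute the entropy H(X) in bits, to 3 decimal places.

2.702 bits

H = −Σ pᵢ log₂ pᵢ.
−0.06·log₂(0.06) = 0.2435
−0.12·log₂(0.12) = 0.3671
−0.16·log₂(0.16) = 0.4230
−0.22·log₂(0.22) = 0.4806
−0.09·log₂(0.09) = 0.3127
−0.20·log₂(0.20) = 0.4644
−0.15·log₂(0.15) = 0.4105
Sum ≈ 2.7018 → 2.702 bits.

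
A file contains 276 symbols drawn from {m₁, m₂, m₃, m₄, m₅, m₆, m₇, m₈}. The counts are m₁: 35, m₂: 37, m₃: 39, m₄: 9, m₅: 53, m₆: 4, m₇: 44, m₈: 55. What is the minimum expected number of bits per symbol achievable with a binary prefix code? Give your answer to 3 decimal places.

Probabilities are the counts divided by 276.
Repeatedly combine the two least-probable nodes; the expected code length is the sum of the merged weights.
merge 1/69 + 3/92 → 13/276
merge 13/276 + 35/276 → 4/23
merge 37/276 + 13/92 → 19/69
merge 11/69 + 4/23 → 1/3
merge 53/276 + 55/276 → 9/23
merge 19/69 + 1/3 → 14/23
merge 9/23 + 14/23 → 1
L = 13/276 + 4/23 + 19/69 + 1/3 + 9/23 + 14/23 + 1 = 781/276 ≈ 2.830 bits/symbol.

2.830 bits/symbol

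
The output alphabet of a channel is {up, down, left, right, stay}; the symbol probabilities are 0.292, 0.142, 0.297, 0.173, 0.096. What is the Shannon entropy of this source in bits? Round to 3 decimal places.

2.201 bits

H = −Σ pᵢ log₂ pᵢ.
−0.292·log₂(0.292) = 0.5186
−0.142·log₂(0.142) = 0.3999
−0.297·log₂(0.297) = 0.5202
−0.173·log₂(0.173) = 0.4379
−0.096·log₂(0.096) = 0.3246
Sum ≈ 2.2011 → 2.201 bits.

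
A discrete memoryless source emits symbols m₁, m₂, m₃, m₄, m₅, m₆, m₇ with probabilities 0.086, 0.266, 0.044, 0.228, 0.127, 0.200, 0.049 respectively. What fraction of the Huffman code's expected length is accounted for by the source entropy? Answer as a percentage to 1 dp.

Entropy H = −Σ p log₂ p ≈ 2.5529 bits.
Huffman merges: 11/250+49/1000→93/1000; 43/500+93/1000→179/1000; 127/1000+179/1000→153/500; 1/5+57/250→107/250; 133/500+153/500→143/250; 107/250+143/250→1. L = 1289/500 ≈ 2.5780.
Efficiency = H/L = 2.5529/2.5780 = 99.0%.

99.0%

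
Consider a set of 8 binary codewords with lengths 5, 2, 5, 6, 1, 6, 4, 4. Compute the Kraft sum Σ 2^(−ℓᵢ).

With common denominator 2^6 = 64: Σ 2^(−ℓᵢ) = 2/64 + 16/64 + 2/64 + 1/64 + 32/64 + 1/64 + 4/64 + 4/64 = 62/64 = 0.96875.

0.96875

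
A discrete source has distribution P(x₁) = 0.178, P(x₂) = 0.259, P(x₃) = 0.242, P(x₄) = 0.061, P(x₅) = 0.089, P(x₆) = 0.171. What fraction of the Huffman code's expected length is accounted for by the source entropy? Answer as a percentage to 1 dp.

Entropy H = −Σ p log₂ p ≈ 2.4358 bits.
Huffman merges: 61/1000+89/1000→3/20; 3/20+171/1000→321/1000; 89/500+121/500→21/50; 259/1000+321/1000→29/50; 21/50+29/50→1. L = 2471/1000 ≈ 2.4710.
Efficiency = H/L = 2.4358/2.4710 = 98.6%.

98.6%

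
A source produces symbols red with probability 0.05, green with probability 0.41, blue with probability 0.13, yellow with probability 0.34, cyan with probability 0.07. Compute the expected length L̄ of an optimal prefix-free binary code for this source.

Repeatedly combine the two least-probable nodes; the expected code length is the sum of the merged weights.
merge 1/20 + 7/100 → 3/25
merge 3/25 + 13/100 → 1/4
merge 1/4 + 17/50 → 59/100
merge 41/100 + 59/100 → 1
L = 3/25 + 1/4 + 59/100 + 1 = 49/25 = 1.96 bits/symbol.

1.96 bits/symbol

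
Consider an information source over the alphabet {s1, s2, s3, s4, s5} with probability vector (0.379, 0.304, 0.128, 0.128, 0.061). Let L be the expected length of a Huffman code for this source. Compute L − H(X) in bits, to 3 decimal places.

Entropy H = −Σ p log₂ p ≈ 2.0581 bits.
Huffman merges: 61/1000+16/125→189/1000; 16/125+189/1000→317/1000; 38/125+317/1000→621/1000; 379/1000+621/1000→1. L = 2127/1000 ≈ 2.1270.
L − H = 2.1270 − 2.0581 = 0.069 bits.

0.069 bits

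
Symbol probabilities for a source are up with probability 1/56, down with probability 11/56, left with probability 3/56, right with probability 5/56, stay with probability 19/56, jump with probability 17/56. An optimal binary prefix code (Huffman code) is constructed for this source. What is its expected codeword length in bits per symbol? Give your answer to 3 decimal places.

Repeatedly combine the two least-probable nodes; the expected code length is the sum of the merged weights.
merge 1/56 + 3/56 → 1/14
merge 1/14 + 5/56 → 9/56
merge 9/56 + 11/56 → 5/14
merge 17/56 + 19/56 → 9/14
merge 5/14 + 9/14 → 1
L = 1/14 + 9/56 + 5/14 + 9/14 + 1 = 125/56 ≈ 2.232 bits/symbol.

2.232 bits/symbol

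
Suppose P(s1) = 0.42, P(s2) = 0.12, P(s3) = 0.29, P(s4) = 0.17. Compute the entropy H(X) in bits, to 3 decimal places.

H = −Σ pᵢ log₂ pᵢ.
−0.42·log₂(0.42) = 0.5256
−0.12·log₂(0.12) = 0.3671
−0.29·log₂(0.29) = 0.5179
−0.17·log₂(0.17) = 0.4346
Sum ≈ 1.8452 → 1.845 bits.

1.845 bits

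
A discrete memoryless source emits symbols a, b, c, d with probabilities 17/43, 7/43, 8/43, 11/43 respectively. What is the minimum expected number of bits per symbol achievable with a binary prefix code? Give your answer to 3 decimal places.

Repeatedly combine the two least-probable nodes; the expected code length is the sum of the merged weights.
merge 7/43 + 8/43 → 15/43
merge 11/43 + 15/43 → 26/43
merge 17/43 + 26/43 → 1
L = 15/43 + 26/43 + 1 = 84/43 ≈ 1.953 bits/symbol.

1.953 bits/symbol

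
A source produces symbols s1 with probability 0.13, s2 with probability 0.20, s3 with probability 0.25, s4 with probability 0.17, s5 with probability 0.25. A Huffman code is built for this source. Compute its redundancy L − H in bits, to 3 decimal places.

0.018 bits

Entropy H = −Σ p log₂ p ≈ 2.2816 bits.
Huffman merges: 13/100+17/100→3/10; 1/5+1/4→9/20; 1/4+3/10→11/20; 9/20+11/20→1. L = 23/10 ≈ 2.3000.
L − H = 2.3000 − 2.2816 = 0.018 bits.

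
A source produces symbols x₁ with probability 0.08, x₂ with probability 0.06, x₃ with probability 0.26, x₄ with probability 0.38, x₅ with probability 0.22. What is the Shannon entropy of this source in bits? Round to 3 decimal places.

H = −Σ pᵢ log₂ pᵢ.
−0.08·log₂(0.08) = 0.2915
−0.06·log₂(0.06) = 0.2435
−0.26·log₂(0.26) = 0.5053
−0.38·log₂(0.38) = 0.5305
−0.22·log₂(0.22) = 0.4806
Sum ≈ 2.0514 → 2.051 bits.

2.051 bits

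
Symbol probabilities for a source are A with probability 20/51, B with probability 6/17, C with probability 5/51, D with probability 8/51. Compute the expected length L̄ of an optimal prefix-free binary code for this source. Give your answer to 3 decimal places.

Repeatedly combine the two least-probable nodes; the expected code length is the sum of the merged weights.
merge 5/51 + 8/51 → 13/51
merge 13/51 + 6/17 → 31/51
merge 20/51 + 31/51 → 1
L = 13/51 + 31/51 + 1 = 95/51 ≈ 1.863 bits/symbol.

1.863 bits/symbol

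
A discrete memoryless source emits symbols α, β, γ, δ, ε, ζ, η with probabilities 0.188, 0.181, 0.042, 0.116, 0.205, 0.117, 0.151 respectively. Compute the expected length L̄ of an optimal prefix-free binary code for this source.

2.765 bits/symbol

Repeatedly combine the two least-probable nodes; the expected code length is the sum of the merged weights.
merge 21/500 + 29/250 → 79/500
merge 117/1000 + 151/1000 → 67/250
merge 79/500 + 181/1000 → 339/1000
merge 47/250 + 41/200 → 393/1000
merge 67/250 + 339/1000 → 607/1000
merge 393/1000 + 607/1000 → 1
L = 79/500 + 67/250 + 339/1000 + 393/1000 + 607/1000 + 1 = 553/200 = 2.765 bits/symbol.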